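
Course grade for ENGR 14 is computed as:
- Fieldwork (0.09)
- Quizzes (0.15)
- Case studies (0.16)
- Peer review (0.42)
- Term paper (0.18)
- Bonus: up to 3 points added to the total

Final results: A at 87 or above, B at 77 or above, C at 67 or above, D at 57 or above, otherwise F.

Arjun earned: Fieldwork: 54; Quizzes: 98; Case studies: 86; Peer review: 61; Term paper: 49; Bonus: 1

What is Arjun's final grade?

C

Weighted total:
  Fieldwork 54 × 0.09 = 4.86
  Quizzes 98 × 0.15 = 14.7
  Case studies 86 × 0.16 = 13.76
  Peer review 61 × 0.42 = 25.62
  Term paper 49 × 0.18 = 8.82
Sum = 67.76
Bonus: 67.76 + 1 = 68.76
68.76 is ≥ 67 and < 77 → C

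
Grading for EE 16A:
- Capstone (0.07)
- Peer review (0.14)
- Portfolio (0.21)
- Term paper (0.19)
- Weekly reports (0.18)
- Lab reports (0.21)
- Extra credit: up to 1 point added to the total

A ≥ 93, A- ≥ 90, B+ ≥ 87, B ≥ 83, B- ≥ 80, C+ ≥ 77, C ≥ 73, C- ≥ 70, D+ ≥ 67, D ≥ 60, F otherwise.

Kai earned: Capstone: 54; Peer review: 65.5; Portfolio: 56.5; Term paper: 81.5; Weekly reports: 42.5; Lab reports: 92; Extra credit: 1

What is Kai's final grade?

Weighted total:
  Capstone 54 × 0.07 = 3.78
  Peer review 65.5 × 0.14 = 9.17
  Portfolio 56.5 × 0.21 = 11.865
  Term paper 81.5 × 0.19 = 15.485
  Weekly reports 42.5 × 0.18 = 7.65
  Lab reports 92 × 0.21 = 19.32
Sum = 67.27
Extra credit: 67.27 + 1 = 68.27
68.27 is ≥ 67 and < 70 → D+

D+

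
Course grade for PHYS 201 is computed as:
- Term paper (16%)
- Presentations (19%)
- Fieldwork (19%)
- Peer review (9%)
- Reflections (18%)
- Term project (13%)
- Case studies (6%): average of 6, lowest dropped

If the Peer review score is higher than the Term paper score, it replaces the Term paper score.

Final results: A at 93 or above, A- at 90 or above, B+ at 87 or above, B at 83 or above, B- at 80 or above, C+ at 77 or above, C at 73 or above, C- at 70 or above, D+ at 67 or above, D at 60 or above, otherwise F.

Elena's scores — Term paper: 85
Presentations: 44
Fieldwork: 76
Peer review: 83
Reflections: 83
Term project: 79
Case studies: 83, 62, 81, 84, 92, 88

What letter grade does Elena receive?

Case studies: drop 62 → average of remaining 5 = 428/5 = 85.6
Peer review (83) ≤ Term paper (85), so Term paper stays at 85.
Weighted total:
  Term paper 85 × 0.16 = 13.6
  Presentations 44 × 0.19 = 8.36
  Fieldwork 76 × 0.19 = 14.44
  Peer review 83 × 0.09 = 7.47
  Reflections 83 × 0.18 = 14.94
  Term project 79 × 0.13 = 10.27
  Case studies 85.6 × 0.06 = 5.136
Sum = 74.216
74.216 is ≥ 73 and < 77 → C

C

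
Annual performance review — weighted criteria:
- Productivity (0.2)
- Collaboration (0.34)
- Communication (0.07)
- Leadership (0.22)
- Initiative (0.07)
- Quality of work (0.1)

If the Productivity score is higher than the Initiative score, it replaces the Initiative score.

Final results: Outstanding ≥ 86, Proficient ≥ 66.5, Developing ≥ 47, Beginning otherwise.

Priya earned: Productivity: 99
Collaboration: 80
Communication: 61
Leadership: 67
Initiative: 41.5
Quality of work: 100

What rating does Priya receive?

Productivity (99) > Initiative (41.5), so Initiative counts as 99.
Weighted total:
  Productivity 99 × 0.2 = 19.8
  Collaboration 80 × 0.34 = 27.2
  Communication 61 × 0.07 = 4.27
  Leadership 67 × 0.22 = 14.74
  Initiative 99 × 0.07 = 6.93
  Quality of work 100 × 0.1 = 10
Sum = 82.94
82.94 is ≥ 66.5 and < 86 → Proficient

Proficient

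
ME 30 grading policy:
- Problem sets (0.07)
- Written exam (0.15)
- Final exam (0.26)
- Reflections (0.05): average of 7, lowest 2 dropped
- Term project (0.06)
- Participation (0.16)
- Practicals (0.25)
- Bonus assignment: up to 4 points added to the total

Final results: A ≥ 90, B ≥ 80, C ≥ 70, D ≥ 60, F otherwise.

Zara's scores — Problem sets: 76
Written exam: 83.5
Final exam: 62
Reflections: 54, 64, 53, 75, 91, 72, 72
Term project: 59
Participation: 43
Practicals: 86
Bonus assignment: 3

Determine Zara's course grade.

C

Reflections: drop 53, 54 → average of remaining 5 = 374/5 = 74.8
Weighted total:
  Problem sets 76 × 0.07 = 5.32
  Written exam 83.5 × 0.15 = 12.525
  Final exam 62 × 0.26 = 16.12
  Reflections 74.8 × 0.05 = 3.74
  Term project 59 × 0.06 = 3.54
  Participation 43 × 0.16 = 6.88
  Practicals 86 × 0.25 = 21.5
Sum = 69.625
Bonus assignment: 69.625 + 3 = 72.625
72.625 is ≥ 70 and < 80 → C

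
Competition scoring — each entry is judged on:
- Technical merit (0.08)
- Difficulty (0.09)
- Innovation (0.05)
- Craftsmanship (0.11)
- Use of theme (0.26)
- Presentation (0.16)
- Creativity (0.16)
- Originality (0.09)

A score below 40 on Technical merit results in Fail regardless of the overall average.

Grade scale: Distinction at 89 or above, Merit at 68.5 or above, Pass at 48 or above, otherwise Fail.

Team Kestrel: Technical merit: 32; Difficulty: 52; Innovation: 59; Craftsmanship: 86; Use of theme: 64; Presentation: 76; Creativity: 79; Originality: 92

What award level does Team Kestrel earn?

Fail

Technical merit score 32 < 40: minimum not met.
Weighted total:
  Technical merit 32 × 0.08 = 2.56
  Difficulty 52 × 0.09 = 4.68
  Innovation 59 × 0.05 = 2.95
  Craftsmanship 86 × 0.11 = 9.46
  Use of theme 64 × 0.26 = 16.64
  Presentation 76 × 0.16 = 12.16
  Creativity 79 × 0.16 = 12.64
  Originality 92 × 0.09 = 8.28
Sum = 69.37
Because the Technical merit minimum was not met, the result is Fail.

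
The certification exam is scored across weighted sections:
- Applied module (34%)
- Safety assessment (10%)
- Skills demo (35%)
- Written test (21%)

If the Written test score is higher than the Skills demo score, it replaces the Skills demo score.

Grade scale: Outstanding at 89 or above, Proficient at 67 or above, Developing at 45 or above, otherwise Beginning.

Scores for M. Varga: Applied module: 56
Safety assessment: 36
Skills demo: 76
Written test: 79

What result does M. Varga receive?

Written test (79) > Skills demo (76), so Skills demo counts as 79.
Weighted total:
  Applied module 56 × 0.34 = 19.04
  Safety assessment 36 × 0.1 = 3.6
  Skills demo 79 × 0.35 = 27.65
  Written test 79 × 0.21 = 16.59
Sum = 66.88
66.88 is ≥ 45 and < 67 → Developing

Developing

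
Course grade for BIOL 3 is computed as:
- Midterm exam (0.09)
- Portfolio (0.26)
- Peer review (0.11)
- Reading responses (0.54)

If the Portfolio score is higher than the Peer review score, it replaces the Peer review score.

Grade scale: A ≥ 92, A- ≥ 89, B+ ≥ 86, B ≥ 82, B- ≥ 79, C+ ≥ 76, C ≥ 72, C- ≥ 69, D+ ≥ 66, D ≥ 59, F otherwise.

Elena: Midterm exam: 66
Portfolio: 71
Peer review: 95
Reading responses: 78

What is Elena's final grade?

Portfolio (71) ≤ Peer review (95), so Peer review stays at 95.
Weighted total:
  Midterm exam 66 × 0.09 = 5.94
  Portfolio 71 × 0.26 = 18.46
  Peer review 95 × 0.11 = 10.45
  Reading responses 78 × 0.54 = 42.12
Sum = 76.97
76.97 is ≥ 76 and < 79 → C+

C+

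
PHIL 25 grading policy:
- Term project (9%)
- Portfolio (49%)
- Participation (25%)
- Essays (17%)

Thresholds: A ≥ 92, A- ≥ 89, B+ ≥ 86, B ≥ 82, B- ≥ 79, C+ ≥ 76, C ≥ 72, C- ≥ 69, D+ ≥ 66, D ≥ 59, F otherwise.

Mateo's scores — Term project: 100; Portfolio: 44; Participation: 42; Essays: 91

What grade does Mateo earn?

F

Weighted total:
  Term project 100 × 0.09 = 9
  Portfolio 44 × 0.49 = 21.56
  Participation 42 × 0.25 = 10.5
  Essays 91 × 0.17 = 15.47
Sum = 56.53
56.53 < 59 → F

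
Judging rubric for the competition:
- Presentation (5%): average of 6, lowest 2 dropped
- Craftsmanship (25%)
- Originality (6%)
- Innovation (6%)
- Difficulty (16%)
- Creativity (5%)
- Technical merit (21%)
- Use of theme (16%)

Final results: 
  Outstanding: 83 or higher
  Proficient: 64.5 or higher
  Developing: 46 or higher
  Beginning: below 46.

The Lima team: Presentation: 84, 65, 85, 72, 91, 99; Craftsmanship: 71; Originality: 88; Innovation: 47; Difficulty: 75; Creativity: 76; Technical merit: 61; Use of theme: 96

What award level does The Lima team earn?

Presentation: drop 65, 72 → average of remaining 4 = 359/4 = 89.75
Weighted total:
  Presentation 89.75 × 0.05 = 4.4875
  Craftsmanship 71 × 0.25 = 17.75
  Originality 88 × 0.06 = 5.28
  Innovation 47 × 0.06 = 2.82
  Difficulty 75 × 0.16 = 12
  Creativity 76 × 0.05 = 3.8
  Technical merit 61 × 0.21 = 12.81
  Use of theme 96 × 0.16 = 15.36
Sum = 74.3075
74.3075 is ≥ 64.5 and < 83 → Proficient

Proficient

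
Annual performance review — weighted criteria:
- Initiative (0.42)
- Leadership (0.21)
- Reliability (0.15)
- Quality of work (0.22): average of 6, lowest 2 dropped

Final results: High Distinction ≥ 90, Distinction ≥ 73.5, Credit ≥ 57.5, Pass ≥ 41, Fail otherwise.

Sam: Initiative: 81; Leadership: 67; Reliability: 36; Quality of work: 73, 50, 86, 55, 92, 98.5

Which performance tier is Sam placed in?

Credit

Quality of work: drop 50, 55 → average of remaining 4 = 349.5/4 = 87.375
Weighted total:
  Initiative 81 × 0.42 = 34.02
  Leadership 67 × 0.21 = 14.07
  Reliability 36 × 0.15 = 5.4
  Quality of work 87.375 × 0.22 = 19.2225
Sum = 72.7125
72.7125 is ≥ 57.5 and < 73.5 → Credit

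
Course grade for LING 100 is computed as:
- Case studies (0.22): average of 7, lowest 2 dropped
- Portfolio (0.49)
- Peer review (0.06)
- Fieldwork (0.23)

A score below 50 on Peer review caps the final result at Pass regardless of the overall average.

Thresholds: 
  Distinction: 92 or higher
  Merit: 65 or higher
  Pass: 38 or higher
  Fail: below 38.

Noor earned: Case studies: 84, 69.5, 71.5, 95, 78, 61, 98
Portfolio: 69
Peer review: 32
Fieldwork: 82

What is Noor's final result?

Case studies: drop 61, 69.5 → average of remaining 5 = 426.5/5 = 85.3
Peer review score 32 < 50: minimum not met.
Weighted total:
  Case studies 85.3 × 0.22 = 18.766
  Portfolio 69 × 0.49 = 33.81
  Peer review 32 × 0.06 = 1.92
  Fieldwork 82 × 0.23 = 18.86
Sum = 73.356
73.356 would be Merit; cap at Pass applies → Pass.

Pass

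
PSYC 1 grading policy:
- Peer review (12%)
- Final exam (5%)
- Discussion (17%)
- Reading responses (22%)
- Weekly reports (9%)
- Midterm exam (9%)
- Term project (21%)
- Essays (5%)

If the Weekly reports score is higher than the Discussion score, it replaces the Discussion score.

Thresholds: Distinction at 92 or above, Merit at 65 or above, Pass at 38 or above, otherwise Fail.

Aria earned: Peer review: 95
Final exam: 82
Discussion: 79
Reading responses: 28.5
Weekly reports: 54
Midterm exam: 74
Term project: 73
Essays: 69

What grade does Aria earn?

Weekly reports (54) ≤ Discussion (79), so Discussion stays at 79.
Weighted total:
  Peer review 95 × 0.12 = 11.4
  Final exam 82 × 0.05 = 4.1
  Discussion 79 × 0.17 = 13.43
  Reading responses 28.5 × 0.22 = 6.27
  Weekly reports 54 × 0.09 = 4.86
  Midterm exam 74 × 0.09 = 6.66
  Term project 73 × 0.21 = 15.33
  Essays 69 × 0.05 = 3.45
Sum = 65.5
65.5 is ≥ 65 and < 92 → Merit

Merit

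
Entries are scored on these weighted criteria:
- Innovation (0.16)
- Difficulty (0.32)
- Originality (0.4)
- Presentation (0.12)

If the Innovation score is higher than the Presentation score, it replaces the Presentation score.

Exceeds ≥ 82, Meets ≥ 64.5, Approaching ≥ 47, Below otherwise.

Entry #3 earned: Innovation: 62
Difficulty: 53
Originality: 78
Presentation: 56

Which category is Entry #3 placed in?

Innovation (62) > Presentation (56), so Presentation counts as 62.
Weighted total:
  Innovation 62 × 0.16 = 9.92
  Difficulty 53 × 0.32 = 16.96
  Originality 78 × 0.4 = 31.2
  Presentation 62 × 0.12 = 7.44
Sum = 65.52
65.52 is ≥ 64.5 and < 82 → Meets

Meets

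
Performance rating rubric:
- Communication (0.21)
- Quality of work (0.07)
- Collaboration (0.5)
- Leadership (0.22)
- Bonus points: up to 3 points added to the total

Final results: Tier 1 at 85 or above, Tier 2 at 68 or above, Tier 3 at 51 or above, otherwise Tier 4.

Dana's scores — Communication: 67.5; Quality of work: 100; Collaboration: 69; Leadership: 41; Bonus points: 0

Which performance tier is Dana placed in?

Weighted total:
  Communication 67.5 × 0.21 = 14.175
  Quality of work 100 × 0.07 = 7
  Collaboration 69 × 0.5 = 34.5
  Leadership 41 × 0.22 = 9.02
Sum = 64.695
Bonus points: 64.695 + 0 = 64.695
64.695 is ≥ 51 and < 68 → Tier 3

Tier 3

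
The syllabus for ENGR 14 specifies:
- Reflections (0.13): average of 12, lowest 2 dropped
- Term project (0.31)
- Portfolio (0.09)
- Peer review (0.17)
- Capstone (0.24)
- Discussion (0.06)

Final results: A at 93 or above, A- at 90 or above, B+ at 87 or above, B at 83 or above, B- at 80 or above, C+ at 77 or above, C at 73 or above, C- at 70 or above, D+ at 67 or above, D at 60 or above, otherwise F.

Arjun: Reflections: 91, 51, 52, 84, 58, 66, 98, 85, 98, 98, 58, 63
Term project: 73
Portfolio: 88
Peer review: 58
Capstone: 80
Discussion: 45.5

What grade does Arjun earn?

C-

Reflections: drop 51, 52 → average of remaining 10 = 799/10 = 79.9
Weighted total:
  Reflections 79.9 × 0.13 = 10.387
  Term project 73 × 0.31 = 22.63
  Portfolio 88 × 0.09 = 7.92
  Peer review 58 × 0.17 = 9.86
  Capstone 80 × 0.24 = 19.2
  Discussion 45.5 × 0.06 = 2.73
Sum = 72.727
72.727 is ≥ 70 and < 73 → C-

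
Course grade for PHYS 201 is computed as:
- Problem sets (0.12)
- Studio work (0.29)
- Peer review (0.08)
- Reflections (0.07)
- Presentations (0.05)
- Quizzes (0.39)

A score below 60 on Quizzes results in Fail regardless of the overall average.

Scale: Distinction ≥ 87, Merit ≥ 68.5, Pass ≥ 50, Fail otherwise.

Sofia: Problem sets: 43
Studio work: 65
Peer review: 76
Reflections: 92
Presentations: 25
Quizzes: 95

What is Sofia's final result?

Quizzes score 95 ≥ 60: minimum met.
Weighted total:
  Problem sets 43 × 0.12 = 5.16
  Studio work 65 × 0.29 = 18.85
  Peer review 76 × 0.08 = 6.08
  Reflections 92 × 0.07 = 6.44
  Presentations 25 × 0.05 = 1.25
  Quizzes 95 × 0.39 = 37.05
Sum = 74.83
74.83 is ≥ 68.5 and < 87 → Merit

Merit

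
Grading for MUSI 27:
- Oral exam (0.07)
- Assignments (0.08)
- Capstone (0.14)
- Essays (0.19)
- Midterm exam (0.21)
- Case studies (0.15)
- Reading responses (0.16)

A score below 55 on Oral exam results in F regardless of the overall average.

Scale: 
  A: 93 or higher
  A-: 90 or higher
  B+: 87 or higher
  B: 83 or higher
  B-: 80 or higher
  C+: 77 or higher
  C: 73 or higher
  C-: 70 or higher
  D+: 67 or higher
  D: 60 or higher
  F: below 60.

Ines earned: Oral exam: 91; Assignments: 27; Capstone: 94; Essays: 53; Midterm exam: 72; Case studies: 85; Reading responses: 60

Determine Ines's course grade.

D+

Oral exam score 91 ≥ 55: minimum met.
Weighted total:
  Oral exam 91 × 0.07 = 6.37
  Assignments 27 × 0.08 = 2.16
  Capstone 94 × 0.14 = 13.16
  Essays 53 × 0.19 = 10.07
  Midterm exam 72 × 0.21 = 15.12
  Case studies 85 × 0.15 = 12.75
  Reading responses 60 × 0.16 = 9.6
Sum = 69.23
69.23 is ≥ 67 and < 70 → D+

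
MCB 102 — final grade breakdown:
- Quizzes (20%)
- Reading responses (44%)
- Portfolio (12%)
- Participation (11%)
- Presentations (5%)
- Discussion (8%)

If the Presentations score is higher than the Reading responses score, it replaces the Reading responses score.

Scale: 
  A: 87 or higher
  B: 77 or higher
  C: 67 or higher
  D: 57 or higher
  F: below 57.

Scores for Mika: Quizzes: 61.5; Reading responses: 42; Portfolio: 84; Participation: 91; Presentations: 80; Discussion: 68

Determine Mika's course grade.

B

Presentations (80) > Reading responses (42), so Reading responses counts as 80.
Weighted total:
  Quizzes 61.5 × 0.2 = 12.3
  Reading responses 80 × 0.44 = 35.2
  Portfolio 84 × 0.12 = 10.08
  Participation 91 × 0.11 = 10.01
  Presentations 80 × 0.05 = 4
  Discussion 68 × 0.08 = 5.44
Sum = 77.03
77.03 is ≥ 77 and < 87 → B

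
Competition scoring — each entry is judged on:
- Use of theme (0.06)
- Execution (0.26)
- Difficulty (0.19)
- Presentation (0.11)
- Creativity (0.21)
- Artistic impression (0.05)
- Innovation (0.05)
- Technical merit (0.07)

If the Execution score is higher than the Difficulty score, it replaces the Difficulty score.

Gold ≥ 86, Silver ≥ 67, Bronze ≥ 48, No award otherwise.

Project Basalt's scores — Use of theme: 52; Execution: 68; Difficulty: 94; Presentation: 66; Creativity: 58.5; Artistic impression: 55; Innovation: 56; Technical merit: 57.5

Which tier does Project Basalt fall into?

Silver

Execution (68) ≤ Difficulty (94), so Difficulty stays at 94.
Weighted total:
  Use of theme 52 × 0.06 = 3.12
  Execution 68 × 0.26 = 17.68
  Difficulty 94 × 0.19 = 17.86
  Presentation 66 × 0.11 = 7.26
  Creativity 58.5 × 0.21 = 12.285
  Artistic impression 55 × 0.05 = 2.75
  Innovation 56 × 0.05 = 2.8
  Technical merit 57.5 × 0.07 = 4.025
Sum = 67.78
67.78 is ≥ 67 and < 86 → Silver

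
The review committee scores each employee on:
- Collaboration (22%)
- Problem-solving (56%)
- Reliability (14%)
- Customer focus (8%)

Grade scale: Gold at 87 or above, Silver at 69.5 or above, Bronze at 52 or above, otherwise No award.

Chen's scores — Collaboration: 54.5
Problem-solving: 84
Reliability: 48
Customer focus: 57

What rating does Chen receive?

Silver

Weighted total:
  Collaboration 54.5 × 0.22 = 11.99
  Problem-solving 84 × 0.56 = 47.04
  Reliability 48 × 0.14 = 6.72
  Customer focus 57 × 0.08 = 4.56
Sum = 70.31
70.31 is ≥ 69.5 and < 87 → Silver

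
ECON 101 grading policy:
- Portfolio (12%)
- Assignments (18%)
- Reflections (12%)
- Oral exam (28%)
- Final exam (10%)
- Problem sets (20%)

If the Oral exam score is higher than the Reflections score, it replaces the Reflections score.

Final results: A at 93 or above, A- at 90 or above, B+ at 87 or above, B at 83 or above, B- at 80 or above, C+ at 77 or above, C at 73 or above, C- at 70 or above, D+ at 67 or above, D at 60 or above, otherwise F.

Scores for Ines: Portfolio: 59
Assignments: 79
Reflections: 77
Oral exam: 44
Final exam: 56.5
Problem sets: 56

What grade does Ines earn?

F

Oral exam (44) ≤ Reflections (77), so Reflections stays at 77.
Weighted total:
  Portfolio 59 × 0.12 = 7.08
  Assignments 79 × 0.18 = 14.22
  Reflections 77 × 0.12 = 9.24
  Oral exam 44 × 0.28 = 12.32
  Final exam 56.5 × 0.1 = 5.65
  Problem sets 56 × 0.2 = 11.2
Sum = 59.71
59.71 < 60 → F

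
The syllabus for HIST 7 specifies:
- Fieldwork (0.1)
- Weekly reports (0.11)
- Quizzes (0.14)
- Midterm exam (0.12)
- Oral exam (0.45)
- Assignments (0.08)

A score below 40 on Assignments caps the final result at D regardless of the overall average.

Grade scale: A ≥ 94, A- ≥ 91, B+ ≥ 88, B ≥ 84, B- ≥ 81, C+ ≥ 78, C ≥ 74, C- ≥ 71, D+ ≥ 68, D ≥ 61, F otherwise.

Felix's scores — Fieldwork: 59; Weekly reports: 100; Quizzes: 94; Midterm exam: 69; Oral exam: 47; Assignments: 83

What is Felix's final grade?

Assignments score 83 ≥ 40: minimum met.
Weighted total:
  Fieldwork 59 × 0.1 = 5.9
  Weekly reports 100 × 0.11 = 11
  Quizzes 94 × 0.14 = 13.16
  Midterm exam 69 × 0.12 = 8.28
  Oral exam 47 × 0.45 = 21.15
  Assignments 83 × 0.08 = 6.64
Sum = 66.13
66.13 is ≥ 61 and < 68 → D

D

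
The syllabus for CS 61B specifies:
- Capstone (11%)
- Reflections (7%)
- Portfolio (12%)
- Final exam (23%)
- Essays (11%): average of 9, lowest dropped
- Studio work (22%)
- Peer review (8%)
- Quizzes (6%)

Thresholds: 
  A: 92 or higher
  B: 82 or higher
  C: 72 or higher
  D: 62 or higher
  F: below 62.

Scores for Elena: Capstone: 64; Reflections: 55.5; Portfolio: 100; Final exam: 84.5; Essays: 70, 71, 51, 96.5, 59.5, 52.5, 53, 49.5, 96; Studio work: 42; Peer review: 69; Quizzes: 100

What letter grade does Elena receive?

D

Essays: drop 49.5 → average of remaining 8 = 549.5/8 = 68.6875
Weighted total:
  Capstone 64 × 0.11 = 7.04
  Reflections 55.5 × 0.07 = 3.885
  Portfolio 100 × 0.12 = 12
  Final exam 84.5 × 0.23 = 19.435
  Essays 68.6875 × 0.11 = 7.555625
  Studio work 42 × 0.22 = 9.24
  Peer review 69 × 0.08 = 5.52
  Quizzes 100 × 0.06 = 6
Sum = 70.675625
70.675625 is ≥ 62 and < 72 → D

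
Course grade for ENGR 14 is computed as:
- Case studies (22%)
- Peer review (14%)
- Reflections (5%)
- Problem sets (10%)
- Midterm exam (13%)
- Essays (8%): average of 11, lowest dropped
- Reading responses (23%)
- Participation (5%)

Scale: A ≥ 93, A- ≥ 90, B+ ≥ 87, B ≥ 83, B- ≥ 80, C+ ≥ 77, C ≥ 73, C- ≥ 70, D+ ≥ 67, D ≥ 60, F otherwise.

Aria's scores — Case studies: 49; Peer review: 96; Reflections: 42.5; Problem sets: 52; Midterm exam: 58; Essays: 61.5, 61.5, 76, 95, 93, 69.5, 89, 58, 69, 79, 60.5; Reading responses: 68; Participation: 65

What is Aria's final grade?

D

Essays: drop 58 → average of remaining 10 = 754/10 = 75.4
Weighted total:
  Case studies 49 × 0.22 = 10.78
  Peer review 96 × 0.14 = 13.44
  Reflections 42.5 × 0.05 = 2.125
  Problem sets 52 × 0.1 = 5.2
  Midterm exam 58 × 0.13 = 7.54
  Essays 75.4 × 0.08 = 6.032
  Reading responses 68 × 0.23 = 15.64
  Participation 65 × 0.05 = 3.25
Sum = 64.007
64.007 is ≥ 60 and < 67 → D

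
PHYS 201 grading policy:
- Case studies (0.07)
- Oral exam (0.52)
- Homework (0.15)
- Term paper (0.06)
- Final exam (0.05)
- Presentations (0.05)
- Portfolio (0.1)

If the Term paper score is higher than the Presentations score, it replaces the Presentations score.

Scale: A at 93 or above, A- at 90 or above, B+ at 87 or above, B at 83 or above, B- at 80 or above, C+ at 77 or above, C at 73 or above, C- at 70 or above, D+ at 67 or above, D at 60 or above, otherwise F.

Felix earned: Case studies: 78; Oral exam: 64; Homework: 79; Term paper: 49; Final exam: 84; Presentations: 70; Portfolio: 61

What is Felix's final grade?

Term paper (49) ≤ Presentations (70), so Presentations stays at 70.
Weighted total:
  Case studies 78 × 0.07 = 5.46
  Oral exam 64 × 0.52 = 33.28
  Homework 79 × 0.15 = 11.85
  Term paper 49 × 0.06 = 2.94
  Final exam 84 × 0.05 = 4.2
  Presentations 70 × 0.05 = 3.5
  Portfolio 61 × 0.1 = 6.1
Sum = 67.33
67.33 is ≥ 67 and < 70 → D+

D+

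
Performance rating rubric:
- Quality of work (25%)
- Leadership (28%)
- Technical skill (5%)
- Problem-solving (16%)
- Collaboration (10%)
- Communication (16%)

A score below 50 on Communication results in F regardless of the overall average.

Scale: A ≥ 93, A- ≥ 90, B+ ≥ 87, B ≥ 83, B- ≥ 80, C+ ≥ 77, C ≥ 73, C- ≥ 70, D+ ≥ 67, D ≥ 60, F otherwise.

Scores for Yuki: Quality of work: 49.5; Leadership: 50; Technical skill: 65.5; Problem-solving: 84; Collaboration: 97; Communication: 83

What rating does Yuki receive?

D

Communication score 83 ≥ 50: minimum met.
Weighted total:
  Quality of work 49.5 × 0.25 = 12.375
  Leadership 50 × 0.28 = 14
  Technical skill 65.5 × 0.05 = 3.275
  Problem-solving 84 × 0.16 = 13.44
  Collaboration 97 × 0.1 = 9.7
  Communication 83 × 0.16 = 13.28
Sum = 66.07
66.07 is ≥ 60 and < 67 → D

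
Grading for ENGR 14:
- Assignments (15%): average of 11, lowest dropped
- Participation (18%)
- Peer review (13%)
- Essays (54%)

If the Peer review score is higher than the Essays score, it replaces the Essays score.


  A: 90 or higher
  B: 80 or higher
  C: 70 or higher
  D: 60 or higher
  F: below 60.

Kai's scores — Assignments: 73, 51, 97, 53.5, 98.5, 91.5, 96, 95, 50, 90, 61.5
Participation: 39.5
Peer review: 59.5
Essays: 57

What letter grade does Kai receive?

Assignments: drop 50 → average of remaining 10 = 807/10 = 80.7
Peer review (59.5) > Essays (57), so Essays counts as 59.5.
Weighted total:
  Assignments 80.7 × 0.15 = 12.105
  Participation 39.5 × 0.18 = 7.11
  Peer review 59.5 × 0.13 = 7.735
  Essays 59.5 × 0.54 = 32.13
Sum = 59.08
59.08 < 60 → F

F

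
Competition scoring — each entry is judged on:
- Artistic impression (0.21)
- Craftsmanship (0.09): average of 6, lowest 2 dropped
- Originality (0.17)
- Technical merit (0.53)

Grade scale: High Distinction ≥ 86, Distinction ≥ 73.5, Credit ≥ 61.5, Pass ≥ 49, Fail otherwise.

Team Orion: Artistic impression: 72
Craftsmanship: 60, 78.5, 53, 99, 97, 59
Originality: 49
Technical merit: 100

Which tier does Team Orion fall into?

Distinction

Craftsmanship: drop 53, 59 → average of remaining 4 = 334.5/4 = 83.625
Weighted total:
  Artistic impression 72 × 0.21 = 15.12
  Craftsmanship 83.625 × 0.09 = 7.52625
  Originality 49 × 0.17 = 8.33
  Technical merit 100 × 0.53 = 53
Sum = 83.97625
83.97625 is ≥ 73.5 and < 86 → Distinction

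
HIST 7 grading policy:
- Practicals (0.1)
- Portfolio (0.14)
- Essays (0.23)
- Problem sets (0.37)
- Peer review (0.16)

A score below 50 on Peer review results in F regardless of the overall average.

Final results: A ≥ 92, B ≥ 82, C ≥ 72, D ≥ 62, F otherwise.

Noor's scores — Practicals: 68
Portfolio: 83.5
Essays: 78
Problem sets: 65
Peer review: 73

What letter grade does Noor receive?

Peer review score 73 ≥ 50: minimum met.
Weighted total:
  Practicals 68 × 0.1 = 6.8
  Portfolio 83.5 × 0.14 = 11.69
  Essays 78 × 0.23 = 17.94
  Problem sets 65 × 0.37 = 24.05
  Peer review 73 × 0.16 = 11.68
Sum = 72.16
72.16 is ≥ 72 and < 82 → C

C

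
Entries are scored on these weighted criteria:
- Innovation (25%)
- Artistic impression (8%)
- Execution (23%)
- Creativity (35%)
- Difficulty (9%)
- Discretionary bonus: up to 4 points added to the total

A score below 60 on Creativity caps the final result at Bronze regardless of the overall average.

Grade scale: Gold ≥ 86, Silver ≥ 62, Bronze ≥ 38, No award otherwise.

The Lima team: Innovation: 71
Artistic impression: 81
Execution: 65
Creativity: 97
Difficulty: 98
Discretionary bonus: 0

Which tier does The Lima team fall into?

Creativity score 97 ≥ 60: minimum met.
Weighted total:
  Innovation 71 × 0.25 = 17.75
  Artistic impression 81 × 0.08 = 6.48
  Execution 65 × 0.23 = 14.95
  Creativity 97 × 0.35 = 33.95
  Difficulty 98 × 0.09 = 8.82
Sum = 81.95
Discretionary bonus: 81.95 + 0 = 81.95
81.95 is ≥ 62 and < 86 → Silver

Silver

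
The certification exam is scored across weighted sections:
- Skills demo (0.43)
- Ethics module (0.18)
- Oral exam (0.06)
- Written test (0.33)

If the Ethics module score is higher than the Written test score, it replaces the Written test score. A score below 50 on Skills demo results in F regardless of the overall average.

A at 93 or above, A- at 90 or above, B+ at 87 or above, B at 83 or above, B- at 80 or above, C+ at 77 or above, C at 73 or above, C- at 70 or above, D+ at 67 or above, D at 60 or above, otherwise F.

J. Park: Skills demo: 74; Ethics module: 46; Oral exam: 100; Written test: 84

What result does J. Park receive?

Ethics module (46) ≤ Written test (84), so Written test stays at 84.
Skills demo score 74 ≥ 50: minimum met.
Weighted total:
  Skills demo 74 × 0.43 = 31.82
  Ethics module 46 × 0.18 = 8.28
  Oral exam 100 × 0.06 = 6
  Written test 84 × 0.33 = 27.72
Sum = 73.82
73.82 is ≥ 73 and < 77 → C

C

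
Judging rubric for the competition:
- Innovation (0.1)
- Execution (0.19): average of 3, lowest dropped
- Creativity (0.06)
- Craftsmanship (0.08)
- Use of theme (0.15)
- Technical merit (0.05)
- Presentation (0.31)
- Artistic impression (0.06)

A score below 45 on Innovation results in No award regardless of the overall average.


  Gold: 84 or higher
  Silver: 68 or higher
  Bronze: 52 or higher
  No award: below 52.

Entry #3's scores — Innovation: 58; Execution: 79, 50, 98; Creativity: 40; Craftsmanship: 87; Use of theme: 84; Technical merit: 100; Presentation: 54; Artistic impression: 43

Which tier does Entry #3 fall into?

Silver

Execution: drop 50 → average of remaining 2 = 177/2 = 88.5
Innovation score 58 ≥ 45: minimum met.
Weighted total:
  Innovation 58 × 0.1 = 5.8
  Execution 88.5 × 0.19 = 16.815
  Creativity 40 × 0.06 = 2.4
  Craftsmanship 87 × 0.08 = 6.96
  Use of theme 84 × 0.15 = 12.6
  Technical merit 100 × 0.05 = 5
  Presentation 54 × 0.31 = 16.74
  Artistic impression 43 × 0.06 = 2.58
Sum = 68.895
68.895 is ≥ 68 and < 84 → Silver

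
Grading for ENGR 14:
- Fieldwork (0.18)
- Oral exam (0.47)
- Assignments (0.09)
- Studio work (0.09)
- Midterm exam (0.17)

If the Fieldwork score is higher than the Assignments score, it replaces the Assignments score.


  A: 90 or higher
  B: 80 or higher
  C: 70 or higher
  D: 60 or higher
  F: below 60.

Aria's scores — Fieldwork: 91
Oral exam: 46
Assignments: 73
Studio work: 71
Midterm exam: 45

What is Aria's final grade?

Fieldwork (91) > Assignments (73), so Assignments counts as 91.
Weighted total:
  Fieldwork 91 × 0.18 = 16.38
  Oral exam 46 × 0.47 = 21.62
  Assignments 91 × 0.09 = 8.19
  Studio work 71 × 0.09 = 6.39
  Midterm exam 45 × 0.17 = 7.65
Sum = 60.23
60.23 is ≥ 60 and < 70 → D

D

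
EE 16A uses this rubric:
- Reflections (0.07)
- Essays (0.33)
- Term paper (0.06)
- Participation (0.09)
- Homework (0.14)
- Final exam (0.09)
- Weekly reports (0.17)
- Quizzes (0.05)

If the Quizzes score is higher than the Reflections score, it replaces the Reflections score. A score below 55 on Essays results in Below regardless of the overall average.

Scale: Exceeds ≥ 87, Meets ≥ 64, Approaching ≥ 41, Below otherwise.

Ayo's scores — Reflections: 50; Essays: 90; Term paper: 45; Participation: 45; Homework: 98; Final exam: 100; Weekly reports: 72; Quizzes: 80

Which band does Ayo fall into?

Quizzes (80) > Reflections (50), so Reflections counts as 80.
Essays score 90 ≥ 55: minimum met.
Weighted total:
  Reflections 80 × 0.07 = 5.6
  Essays 90 × 0.33 = 29.7
  Term paper 45 × 0.06 = 2.7
  Participation 45 × 0.09 = 4.05
  Homework 98 × 0.14 = 13.72
  Final exam 100 × 0.09 = 9
  Weekly reports 72 × 0.17 = 12.24
  Quizzes 80 × 0.05 = 4
Sum = 81.01
81.01 is ≥ 64 and < 87 → Meets

Meets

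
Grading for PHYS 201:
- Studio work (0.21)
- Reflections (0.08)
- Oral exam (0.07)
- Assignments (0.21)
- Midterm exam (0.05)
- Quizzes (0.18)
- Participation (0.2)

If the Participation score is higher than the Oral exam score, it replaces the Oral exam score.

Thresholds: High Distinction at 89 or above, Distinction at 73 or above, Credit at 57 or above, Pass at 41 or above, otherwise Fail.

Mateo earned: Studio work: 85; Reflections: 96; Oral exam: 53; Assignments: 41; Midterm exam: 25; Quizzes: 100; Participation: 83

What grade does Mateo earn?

Participation (83) > Oral exam (53), so Oral exam counts as 83.
Weighted total:
  Studio work 85 × 0.21 = 17.85
  Reflections 96 × 0.08 = 7.68
  Oral exam 83 × 0.07 = 5.81
  Assignments 41 × 0.21 = 8.61
  Midterm exam 25 × 0.05 = 1.25
  Quizzes 100 × 0.18 = 18
  Participation 83 × 0.2 = 16.6
Sum = 75.8
75.8 is ≥ 73 and < 89 → Distinction

Distinction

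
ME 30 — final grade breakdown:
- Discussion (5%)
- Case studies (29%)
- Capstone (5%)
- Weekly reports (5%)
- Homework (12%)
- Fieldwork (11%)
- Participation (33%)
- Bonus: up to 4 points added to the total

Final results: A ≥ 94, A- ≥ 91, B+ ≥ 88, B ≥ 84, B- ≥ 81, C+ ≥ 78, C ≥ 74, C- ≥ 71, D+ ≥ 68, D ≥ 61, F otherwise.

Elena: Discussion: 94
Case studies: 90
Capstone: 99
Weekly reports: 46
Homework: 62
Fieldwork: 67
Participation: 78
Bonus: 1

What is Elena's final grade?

C+

Weighted total:
  Discussion 94 × 0.05 = 4.7
  Case studies 90 × 0.29 = 26.1
  Capstone 99 × 0.05 = 4.95
  Weekly reports 46 × 0.05 = 2.3
  Homework 62 × 0.12 = 7.44
  Fieldwork 67 × 0.11 = 7.37
  Participation 78 × 0.33 = 25.74
Sum = 78.6
Bonus: 78.6 + 1 = 79.6
79.6 is ≥ 78 and < 81 → C+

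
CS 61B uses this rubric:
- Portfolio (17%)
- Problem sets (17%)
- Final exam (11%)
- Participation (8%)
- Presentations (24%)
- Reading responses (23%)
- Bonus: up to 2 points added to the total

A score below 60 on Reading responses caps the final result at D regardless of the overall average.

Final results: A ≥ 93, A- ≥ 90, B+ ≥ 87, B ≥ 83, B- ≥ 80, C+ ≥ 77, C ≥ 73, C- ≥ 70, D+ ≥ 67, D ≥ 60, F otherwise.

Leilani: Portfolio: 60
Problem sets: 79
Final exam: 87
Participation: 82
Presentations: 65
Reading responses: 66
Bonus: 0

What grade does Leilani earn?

Reading responses score 66 ≥ 60: minimum met.
Weighted total:
  Portfolio 60 × 0.17 = 10.2
  Problem sets 79 × 0.17 = 13.43
  Final exam 87 × 0.11 = 9.57
  Participation 82 × 0.08 = 6.56
  Presentations 65 × 0.24 = 15.6
  Reading responses 66 × 0.23 = 15.18
Sum = 70.54
Bonus: 70.54 + 0 = 70.54
70.54 is ≥ 70 and < 73 → C-

C-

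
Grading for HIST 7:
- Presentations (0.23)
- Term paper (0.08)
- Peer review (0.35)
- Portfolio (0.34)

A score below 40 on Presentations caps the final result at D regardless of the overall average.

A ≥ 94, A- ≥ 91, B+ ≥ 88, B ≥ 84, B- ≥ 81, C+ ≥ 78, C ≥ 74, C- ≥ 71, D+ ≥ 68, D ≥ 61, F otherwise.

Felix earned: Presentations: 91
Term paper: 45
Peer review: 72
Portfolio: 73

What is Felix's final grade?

C

Presentations score 91 ≥ 40: minimum met.
Weighted total:
  Presentations 91 × 0.23 = 20.93
  Term paper 45 × 0.08 = 3.6
  Peer review 72 × 0.35 = 25.2
  Portfolio 73 × 0.34 = 24.82
Sum = 74.55
74.55 is ≥ 74 and < 78 → C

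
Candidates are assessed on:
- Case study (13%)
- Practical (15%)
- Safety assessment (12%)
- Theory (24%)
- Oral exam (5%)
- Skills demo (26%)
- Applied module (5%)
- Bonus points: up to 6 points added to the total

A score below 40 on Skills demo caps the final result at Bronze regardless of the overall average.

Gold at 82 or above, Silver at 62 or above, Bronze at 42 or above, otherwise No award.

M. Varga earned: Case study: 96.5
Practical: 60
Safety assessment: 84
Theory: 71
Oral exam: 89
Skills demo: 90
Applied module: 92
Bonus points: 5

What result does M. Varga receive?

Gold

Skills demo score 90 ≥ 40: minimum met.
Weighted total:
  Case study 96.5 × 0.13 = 12.545
  Practical 60 × 0.15 = 9
  Safety assessment 84 × 0.12 = 10.08
  Theory 71 × 0.24 = 17.04
  Oral exam 89 × 0.05 = 4.45
  Skills demo 90 × 0.26 = 23.4
  Applied module 92 × 0.05 = 4.6
Sum = 81.115
Bonus points: 81.115 + 5 = 86.115
86.115 ≥ 82 → Gold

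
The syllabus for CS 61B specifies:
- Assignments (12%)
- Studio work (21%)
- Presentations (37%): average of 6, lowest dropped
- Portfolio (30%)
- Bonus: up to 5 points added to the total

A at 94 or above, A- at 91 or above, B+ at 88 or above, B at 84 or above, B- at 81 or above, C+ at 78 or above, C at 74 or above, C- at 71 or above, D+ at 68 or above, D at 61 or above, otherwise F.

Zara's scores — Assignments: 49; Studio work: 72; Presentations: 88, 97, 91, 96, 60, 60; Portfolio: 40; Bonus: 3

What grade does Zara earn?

D

Presentations: drop 60 → average of remaining 5 = 432/5 = 86.4
Weighted total:
  Assignments 49 × 0.12 = 5.88
  Studio work 72 × 0.21 = 15.12
  Presentations 86.4 × 0.37 = 31.968
  Portfolio 40 × 0.3 = 12
Sum = 64.968
Bonus: 64.968 + 3 = 67.968
67.968 is ≥ 61 and < 68 → D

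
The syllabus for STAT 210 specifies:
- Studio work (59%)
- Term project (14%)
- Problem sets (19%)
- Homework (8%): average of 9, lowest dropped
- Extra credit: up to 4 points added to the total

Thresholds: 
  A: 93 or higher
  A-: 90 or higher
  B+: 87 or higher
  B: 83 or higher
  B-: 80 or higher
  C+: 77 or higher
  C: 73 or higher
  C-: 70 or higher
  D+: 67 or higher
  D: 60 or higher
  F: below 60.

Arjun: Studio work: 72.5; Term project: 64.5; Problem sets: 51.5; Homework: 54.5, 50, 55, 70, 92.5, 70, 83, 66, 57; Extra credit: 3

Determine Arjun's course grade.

Homework: drop 50 → average of remaining 8 = 548/8 = 68.5
Weighted total:
  Studio work 72.5 × 0.59 = 42.775
  Term project 64.5 × 0.14 = 9.03
  Problem sets 51.5 × 0.19 = 9.785
  Homework 68.5 × 0.08 = 5.48
Sum = 67.07
Extra credit: 67.07 + 3 = 70.07
70.07 is ≥ 70 and < 73 → C-

C-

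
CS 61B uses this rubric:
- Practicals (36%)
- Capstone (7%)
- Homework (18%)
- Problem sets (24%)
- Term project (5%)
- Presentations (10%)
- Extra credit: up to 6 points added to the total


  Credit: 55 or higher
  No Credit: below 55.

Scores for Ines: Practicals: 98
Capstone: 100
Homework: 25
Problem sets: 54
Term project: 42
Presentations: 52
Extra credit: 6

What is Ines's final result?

Weighted total:
  Practicals 98 × 0.36 = 35.28
  Capstone 100 × 0.07 = 7
  Homework 25 × 0.18 = 4.5
  Problem sets 54 × 0.24 = 12.96
  Term project 42 × 0.05 = 2.1
  Presentations 52 × 0.1 = 5.2
Sum = 67.04
Extra credit: 67.04 + 6 = 73.04
73.04 ≥ 55 → Credit

Credit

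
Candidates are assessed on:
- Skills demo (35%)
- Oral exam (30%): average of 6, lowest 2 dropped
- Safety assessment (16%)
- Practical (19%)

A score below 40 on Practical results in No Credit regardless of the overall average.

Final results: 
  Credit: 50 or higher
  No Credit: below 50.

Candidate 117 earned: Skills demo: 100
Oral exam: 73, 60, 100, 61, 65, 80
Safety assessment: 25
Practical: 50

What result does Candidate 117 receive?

Oral exam: drop 60, 61 → average of remaining 4 = 318/4 = 79.5
Practical score 50 ≥ 40: minimum met.
Weighted total:
  Skills demo 100 × 0.35 = 35
  Oral exam 79.5 × 0.3 = 23.85
  Safety assessment 25 × 0.16 = 4
  Practical 50 × 0.19 = 9.5
Sum = 72.35
72.35 ≥ 50 → Credit

Credit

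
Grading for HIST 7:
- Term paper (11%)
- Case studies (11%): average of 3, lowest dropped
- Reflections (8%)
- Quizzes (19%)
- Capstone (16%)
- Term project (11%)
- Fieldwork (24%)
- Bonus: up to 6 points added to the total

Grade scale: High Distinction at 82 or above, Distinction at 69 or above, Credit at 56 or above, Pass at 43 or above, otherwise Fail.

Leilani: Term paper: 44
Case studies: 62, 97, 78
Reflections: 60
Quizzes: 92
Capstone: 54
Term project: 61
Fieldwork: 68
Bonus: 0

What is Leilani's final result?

Case studies: drop 62 → average of remaining 2 = 175/2 = 87.5
Weighted total:
  Term paper 44 × 0.11 = 4.84
  Case studies 87.5 × 0.11 = 9.625
  Reflections 60 × 0.08 = 4.8
  Quizzes 92 × 0.19 = 17.48
  Capstone 54 × 0.16 = 8.64
  Term project 61 × 0.11 = 6.71
  Fieldwork 68 × 0.24 = 16.32
Sum = 68.415
Bonus: 68.415 + 0 = 68.415
68.415 is ≥ 56 and < 69 → Credit

Credit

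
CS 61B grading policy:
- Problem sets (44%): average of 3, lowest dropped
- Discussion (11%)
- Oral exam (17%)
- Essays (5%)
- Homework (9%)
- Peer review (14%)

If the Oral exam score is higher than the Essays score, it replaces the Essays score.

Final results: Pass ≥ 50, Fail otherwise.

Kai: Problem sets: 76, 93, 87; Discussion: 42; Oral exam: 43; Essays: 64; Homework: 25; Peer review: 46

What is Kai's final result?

Problem sets: drop 76 → average of remaining 2 = 180/2 = 90
Oral exam (43) ≤ Essays (64), so Essays stays at 64.
Weighted total:
  Problem sets 90 × 0.44 = 39.6
  Discussion 42 × 0.11 = 4.62
  Oral exam 43 × 0.17 = 7.31
  Essays 64 × 0.05 = 3.2
  Homework 25 × 0.09 = 2.25
  Peer review 46 × 0.14 = 6.44
Sum = 63.42
63.42 ≥ 50 → Pass

Pass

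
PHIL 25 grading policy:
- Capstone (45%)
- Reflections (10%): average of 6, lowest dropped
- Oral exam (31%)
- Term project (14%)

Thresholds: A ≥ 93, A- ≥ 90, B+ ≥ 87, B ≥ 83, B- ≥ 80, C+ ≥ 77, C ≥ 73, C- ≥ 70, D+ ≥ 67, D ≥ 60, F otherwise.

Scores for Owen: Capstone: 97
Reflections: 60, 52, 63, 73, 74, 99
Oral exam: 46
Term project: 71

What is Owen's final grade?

C

Reflections: drop 52 → average of remaining 5 = 369/5 = 73.8
Weighted total:
  Capstone 97 × 0.45 = 43.65
  Reflections 73.8 × 0.1 = 7.38
  Oral exam 46 × 0.31 = 14.26
  Term project 71 × 0.14 = 9.94
Sum = 75.23
75.23 is ≥ 73 and < 77 → C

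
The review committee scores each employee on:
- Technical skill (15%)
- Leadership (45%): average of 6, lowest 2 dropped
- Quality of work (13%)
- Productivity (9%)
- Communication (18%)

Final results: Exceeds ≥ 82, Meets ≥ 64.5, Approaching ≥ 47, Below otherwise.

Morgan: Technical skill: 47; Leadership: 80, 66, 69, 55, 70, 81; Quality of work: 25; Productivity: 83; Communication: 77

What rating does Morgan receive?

Leadership: drop 55, 66 → average of remaining 4 = 300/4 = 75
Weighted total:
  Technical skill 47 × 0.15 = 7.05
  Leadership 75 × 0.45 = 33.75
  Quality of work 25 × 0.13 = 3.25
  Productivity 83 × 0.09 = 7.47
  Communication 77 × 0.18 = 13.86
Sum = 65.38
65.38 is ≥ 64.5 and < 82 → Meets

Meets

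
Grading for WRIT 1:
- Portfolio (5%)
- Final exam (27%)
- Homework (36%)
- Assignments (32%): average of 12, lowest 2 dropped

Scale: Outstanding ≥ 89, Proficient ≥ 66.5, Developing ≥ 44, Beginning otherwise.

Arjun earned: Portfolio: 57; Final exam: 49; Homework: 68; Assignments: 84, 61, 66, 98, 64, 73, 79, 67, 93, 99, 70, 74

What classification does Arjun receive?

Assignments: drop 61, 64 → average of remaining 10 = 803/10 = 80.3
Weighted total:
  Portfolio 57 × 0.05 = 2.85
  Final exam 49 × 0.27 = 13.23
  Homework 68 × 0.36 = 24.48
  Assignments 80.3 × 0.32 = 25.696
Sum = 66.256
66.256 is ≥ 44 and < 66.5 → Developing

Developing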